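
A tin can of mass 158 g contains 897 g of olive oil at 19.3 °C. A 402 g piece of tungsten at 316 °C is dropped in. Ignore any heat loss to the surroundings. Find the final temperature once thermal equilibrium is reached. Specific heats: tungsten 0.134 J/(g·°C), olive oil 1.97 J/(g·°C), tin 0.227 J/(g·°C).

Heat gained plus heat lost sum to zero:
402*0.134*(T − 316) + 897*1.97*(T − 19.3) + 158*0.227*(T − 19.3) = 0
53.87(T − 316) + 1767.1(T − 19.3) + 35.87(T − 19.3) = 0
(53.87 + 1767.1 + 35.87) T = 53.87*316 + 1767.1*19.3 + 35.87*19.3
T ≈ 27.91 °C

T_f ≈ 27.9 °C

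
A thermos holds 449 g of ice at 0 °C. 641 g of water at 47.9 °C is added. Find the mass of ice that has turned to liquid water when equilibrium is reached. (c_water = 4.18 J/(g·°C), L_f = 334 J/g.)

m_melted ≈ 384 g

Heat available from the water dropping to 0 °C: 641×4.18×47.9 = 128342 J.
Melting all 449 g of ice would need 449×334 = 149966 J.
That's not enough to melt it all — equilibrium is at 0 °C with ice remaining.
m_melted×334 = 128342  ⇒  m_melted ≈ 384.3 g.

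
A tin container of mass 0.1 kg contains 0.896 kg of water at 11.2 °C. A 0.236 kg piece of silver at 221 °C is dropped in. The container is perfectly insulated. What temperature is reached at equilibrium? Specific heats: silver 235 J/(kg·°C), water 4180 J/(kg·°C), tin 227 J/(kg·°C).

T_f ≈ 14.2 °C

Conservation of energy gives ΣQ = 0:
0.236*235*(T − 221) + 0.896*4180*(T − 11.2) + 0.1*227*(T − 11.2) = 0
(55.46 + 3745.3 + 22.7) T = 55.46*221 + 3745.3*11.2 + 22.7*11.2
T = 54458/3823.4 ≈ 14.24 °C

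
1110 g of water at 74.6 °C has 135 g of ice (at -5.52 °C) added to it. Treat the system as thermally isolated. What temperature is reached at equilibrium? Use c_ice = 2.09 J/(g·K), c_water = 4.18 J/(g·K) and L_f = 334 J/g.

T_f ≈ 57.5 °C

Energy conservation, ΣQ = 0:
warm ice to 0 °C: 135·2.09·(0 − (-5.52)) = 1557.5; latent heat to melt: 135·334 = 45090; meltwater 0→T: 135·4.18·T = 564.3 T; water cools: 1110·4.18·(T − 74.6) = 4639.8(T − 74.6)
5204.1 T = 346129 − 46647 = 299482
T ≈ 57.55 °C (positive, so assuming full melt was valid).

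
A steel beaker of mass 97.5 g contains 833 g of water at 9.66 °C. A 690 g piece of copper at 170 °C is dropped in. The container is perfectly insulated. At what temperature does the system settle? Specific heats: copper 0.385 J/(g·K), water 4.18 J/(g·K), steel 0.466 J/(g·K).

T_f ≈ 20.9 °C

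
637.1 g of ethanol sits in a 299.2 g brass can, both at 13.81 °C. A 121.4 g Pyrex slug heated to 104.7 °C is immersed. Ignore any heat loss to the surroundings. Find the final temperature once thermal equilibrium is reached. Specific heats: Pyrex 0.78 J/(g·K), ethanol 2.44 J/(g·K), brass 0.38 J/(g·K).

T_f ≈ 18.7 °C

Setting the total heat transfer to zero:
121.4·0.78·(T − 104.7) + 637.1·2.44·(T − 13.81) + 299.2·0.38·(T − 13.81) = 0
1762.9 T = 32952
T ≈ 18.69 °C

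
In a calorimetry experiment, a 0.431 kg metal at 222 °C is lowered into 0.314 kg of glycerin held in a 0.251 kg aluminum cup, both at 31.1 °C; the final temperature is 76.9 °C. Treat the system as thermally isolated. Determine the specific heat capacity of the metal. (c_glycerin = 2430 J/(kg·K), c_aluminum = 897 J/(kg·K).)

Setting the total heat transfer to zero:
0.431×c×(76.9 − 222) + 0.314×2430×(76.9 − 31.1) + 0.251×897×(76.9 − 31.1) = 0
-62.54 c = -45258
c = -45258/-62.54 ≈ 723.7 J/(kg·K)

c ≈ 724 J/(kg·K)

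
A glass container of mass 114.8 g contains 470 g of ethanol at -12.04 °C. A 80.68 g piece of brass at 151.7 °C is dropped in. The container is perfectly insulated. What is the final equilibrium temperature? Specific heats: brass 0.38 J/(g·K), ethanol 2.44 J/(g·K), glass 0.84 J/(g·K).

T_f ≈ -8.1 °C

Setting the total heat transfer to zero:
80.68*0.38*(T − 151.7) + 470*2.44*(T − (-12.04)) + 114.8*0.84*(T − (-12.04)) = 0
(30.66 + 1146.8 + 96.43) T = 30.66*151.7 + 1146.8*(-12.04) + 96.43*(-12.04)
T = -10318 / 1273.9 = -8.1 °C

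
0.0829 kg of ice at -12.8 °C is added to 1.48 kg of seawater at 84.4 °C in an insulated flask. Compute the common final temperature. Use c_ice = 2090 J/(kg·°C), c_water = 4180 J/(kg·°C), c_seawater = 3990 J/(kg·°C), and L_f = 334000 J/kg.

T_f ≈ 74.9 °C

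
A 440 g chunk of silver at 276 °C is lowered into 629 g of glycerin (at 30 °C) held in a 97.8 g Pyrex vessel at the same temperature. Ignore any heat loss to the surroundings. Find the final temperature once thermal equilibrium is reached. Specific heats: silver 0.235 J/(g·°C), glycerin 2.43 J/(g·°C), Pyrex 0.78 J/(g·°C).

Setting the total heat transfer to zero:
440*0.235*(T − 276) + 629*2.43*(T − 30) + 97.8*0.78*(T − 30) = 0
103.4(T − 276) + 1528.5(T − 30) + 76.28(T − 30) = 0
1708.2 T = 76681
T = 76681 / 1708.2 = 44.9 °C

T_f ≈ 44.9 °C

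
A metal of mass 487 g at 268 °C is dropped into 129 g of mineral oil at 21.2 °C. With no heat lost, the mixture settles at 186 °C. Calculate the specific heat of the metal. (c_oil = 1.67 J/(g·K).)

Taking heat into each body as positive, Σ m c ΔT = 0:
487×c×(186 − 268) + 129×1.67×(186 − 21.2) = 0
-39934 c = -35503
c = -35503/-39934 ≈ 0.889 J/(g·K)

c ≈ 0.889 J/(g·K)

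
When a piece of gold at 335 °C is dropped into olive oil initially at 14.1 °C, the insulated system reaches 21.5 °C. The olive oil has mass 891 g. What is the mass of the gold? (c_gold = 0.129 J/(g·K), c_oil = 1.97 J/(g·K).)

Energy conservation, ΣQ = 0:
m·0.129·(21.5 − 335) + 891·1.97·(21.5 − 14.1) = 0
-40.44 m = -12989
m = -12989/-40.44 ≈ 321.2 g

m ≈ 321 g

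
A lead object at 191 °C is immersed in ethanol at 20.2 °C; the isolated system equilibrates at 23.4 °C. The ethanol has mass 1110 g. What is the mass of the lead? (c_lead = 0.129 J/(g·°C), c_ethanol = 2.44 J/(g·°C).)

Taking heat into each body as positive, Σ m c ΔT = 0:
m×0.129×(23.4 − 191) + 1110×2.44×(23.4 − 20.2) = 0
-21.62 m = -8666.9
m = -8666.9/-21.62 ≈ 400.9 g

m ≈ 401 g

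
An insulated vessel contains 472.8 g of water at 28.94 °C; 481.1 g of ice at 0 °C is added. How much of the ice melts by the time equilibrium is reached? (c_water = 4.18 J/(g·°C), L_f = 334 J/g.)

m_melted ≈ 171 g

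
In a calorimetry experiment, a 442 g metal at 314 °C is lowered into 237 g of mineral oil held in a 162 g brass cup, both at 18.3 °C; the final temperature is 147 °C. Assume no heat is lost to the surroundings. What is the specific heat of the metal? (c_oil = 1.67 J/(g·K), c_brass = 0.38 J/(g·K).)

Setting the total heat transfer to zero:
442×c×(147 − 314) + 237×1.67×(147 − 18.3) + 162×0.38×(147 − 18.3) = 0
-73814 c = -58861
c = -58861/-73814 ≈ 0.7974 J/(g·K)

c ≈ 0.797 J/(g·K)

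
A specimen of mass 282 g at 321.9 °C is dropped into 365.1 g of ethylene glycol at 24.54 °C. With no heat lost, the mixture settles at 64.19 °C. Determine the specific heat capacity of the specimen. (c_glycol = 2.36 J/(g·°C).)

c ≈ 0.47 J/(g·°C)

Heat lost by the specimen = heat gained by the glycol:
282·c·(321.9 − 64.19) = 365.1·2.36·(64.19 − 24.54)
72674 c = 34164  ⇒  c ≈ 0.4701 J/(g·°C)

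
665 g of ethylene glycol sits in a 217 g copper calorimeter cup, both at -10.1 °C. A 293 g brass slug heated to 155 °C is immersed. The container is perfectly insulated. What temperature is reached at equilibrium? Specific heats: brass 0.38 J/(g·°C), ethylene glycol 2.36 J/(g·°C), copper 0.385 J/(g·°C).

T_f ≈ 0.3 °C

With ΣQ=0 the equilibrium temperature is the m·c-weighted mean:
T_f = (111.34·155 + 1569.4·(-10.1) + 83.55·(-10.1)) / (111.34 + 1569.4 + 83.55)
    = 562.96 / 1764.3 ≈ 0.32 °C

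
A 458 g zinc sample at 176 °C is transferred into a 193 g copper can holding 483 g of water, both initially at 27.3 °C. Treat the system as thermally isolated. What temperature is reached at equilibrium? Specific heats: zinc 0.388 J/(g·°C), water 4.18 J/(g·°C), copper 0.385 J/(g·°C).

T_f ≈ 38.9 °C

Taking heat into each body as positive, Σ m c ΔT = 0:
458*0.388*(T − 176) + 483*4.18*(T − 27.3) + 193*0.385*(T − 27.3) = 0
2270.9 T = 88421
T = 88421/2270.9 ≈ 38.94 °C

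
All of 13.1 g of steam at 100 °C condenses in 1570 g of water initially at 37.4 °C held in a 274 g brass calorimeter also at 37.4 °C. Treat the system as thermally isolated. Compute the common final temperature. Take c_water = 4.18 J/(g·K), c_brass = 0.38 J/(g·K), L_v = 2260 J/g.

T_f ≈ 42.3 °C

Taking heat into each body as positive, Σ m c ΔT = 0:
condense steam: −13.1·2260 = −29606
  condensate cools 100→T: 13.1·4.18·(T − 100) = 54.76(T − 100)
  water warms: 1570·4.18·(T − 37.4) = 6562.6(T − 37.4)
  brass cup: 274·0.38·(T − 37.4) = 104.12(T − 37.4)
6721.5 T = 29606 + 5475.8 + 249335 = 284417
T ≈ 42.31 °C — below 100 °C, confirming all the steam condensed.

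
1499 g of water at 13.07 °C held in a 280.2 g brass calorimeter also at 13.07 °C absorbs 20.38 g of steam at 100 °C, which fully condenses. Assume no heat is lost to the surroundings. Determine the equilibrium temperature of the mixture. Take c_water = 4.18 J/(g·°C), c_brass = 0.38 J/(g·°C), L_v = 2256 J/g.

T_f ≈ 21.3 °C

Net heat exchanged in the isolated system is zero:
steam→water at 100 °C releases m L_v = 20.38×2256 = 45977
  condensed water 100 °C→T: 85.19(T − 100)
  original water: 6265.8(T − 13.07)
  brass cup: 280.2×0.38×(T − 13.07) = 106.48(T − 13.07)
6457.5 T = 45977 + 8518.8 + 83286 = 137782
T ≈ 21.34 °C — below 100 °C, confirming all the steam condensed.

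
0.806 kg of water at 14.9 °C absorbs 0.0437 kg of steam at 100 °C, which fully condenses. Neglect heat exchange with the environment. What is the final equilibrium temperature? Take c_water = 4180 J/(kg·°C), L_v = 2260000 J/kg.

T_f ≈ 47.1 °C

Heat gained plus heat lost sum to zero:
latent heat released on condensation: 0.0437×2260000 = 98762
  condensate cools 100→T: 0.0437×4180×(T − 100) = 182.67(T − 100)
  original water: 3369.1(T − 14.9)
3551.7 T = 98762 + 18267 + 50199 = 167228
T ≈ 47.08 °C (< 100 °C, so full condensation is consistent).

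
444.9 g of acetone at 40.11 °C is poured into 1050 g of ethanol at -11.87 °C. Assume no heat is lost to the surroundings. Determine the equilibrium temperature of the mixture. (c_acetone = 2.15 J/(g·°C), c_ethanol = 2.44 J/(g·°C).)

Heat lost by the acetone equals heat gained by the ethanol:
444.9*2.15*(40.11 − T) = 1050*2.44*(T − (-11.87))
956.53(40.11 − T) = 2562(T − (-11.87))
3518.5 T = 7955.7  ⇒  T ≈ 2.26 °C

T_f ≈ 2.3 °C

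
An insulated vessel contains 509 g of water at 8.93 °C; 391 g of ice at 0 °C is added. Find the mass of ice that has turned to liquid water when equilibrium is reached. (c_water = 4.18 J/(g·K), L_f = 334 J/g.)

m_melted ≈ 56.9 g

Cooling the water to 0 °C releases 509×4.18×8.93 = 19000 J.
Fully melting the ice requires m_ice L_f = 391×334 = 130594 J.
Since 19000 < 130594 J, not all the ice melts; equilibrium is at 0 °C.
Mass melted = 19000/334 ≈ 56.89 g.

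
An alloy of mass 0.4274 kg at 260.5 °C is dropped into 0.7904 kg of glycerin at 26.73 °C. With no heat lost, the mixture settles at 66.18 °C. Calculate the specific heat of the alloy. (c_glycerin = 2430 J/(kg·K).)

Taking heat into each body as positive, Σ m c ΔT = 0:
0.4274·c·(66.18 − 260.5) + 0.7904·2430·(66.18 − 26.73) = 0
-83.05 c = -75771
c = -75771/-83.05 ≈ 912.3 J/(kg·K)

c ≈ 912 J/(kg·K)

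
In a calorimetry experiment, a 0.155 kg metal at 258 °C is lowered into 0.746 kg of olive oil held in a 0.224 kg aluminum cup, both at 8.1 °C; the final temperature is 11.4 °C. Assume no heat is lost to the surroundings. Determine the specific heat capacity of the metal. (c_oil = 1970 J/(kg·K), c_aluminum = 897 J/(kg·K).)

Conservation of energy gives ΣQ = 0:
0.155·c·(11.4 − 258) + 0.746·1970·(11.4 − 8.1) + 0.224·897·(11.4 − 8.1) = 0
-38.22 c = -5512.8
c = -5512.8/-38.22 ≈ 144.2 J/(kg·K)

c ≈ 144 J/(kg·K)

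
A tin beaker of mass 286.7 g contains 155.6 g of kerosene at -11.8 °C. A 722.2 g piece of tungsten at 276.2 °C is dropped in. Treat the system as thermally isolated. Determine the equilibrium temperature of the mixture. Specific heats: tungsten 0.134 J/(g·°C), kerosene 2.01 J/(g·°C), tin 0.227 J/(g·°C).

T_f ≈ 46.9 °C

Heat gained plus heat lost sum to zero:
722.2·0.134·(T − 276.2) + 155.6·2.01·(T − (-11.8)) + 286.7·0.227·(T − (-11.8)) = 0
96.77(T − 276.2) + 312.76(T − (-11.8)) + 65.08(T − (-11.8)) = 0
(96.77 + 312.76 + 65.08) T = 96.77·276.2 + 312.76·(-11.8) + 65.08·(-11.8)
T = 22271 / 474.61 = 46.9 °C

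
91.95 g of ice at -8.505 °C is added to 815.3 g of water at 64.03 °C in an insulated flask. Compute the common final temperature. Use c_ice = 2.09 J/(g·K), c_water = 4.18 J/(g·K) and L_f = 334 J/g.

Net heat exchanged in the isolated system is zero:
ice -8.505→0 °C: 91.95·2.09·8.505 = 1634.5
  latent heat to melt: 91.95·334 = 30711
  meltwater 0→T: 91.95·4.18·T = 384.35 T
  water: 3408(T − 64.03)
3792.3 T = 218211 − 32346 = 185866
T ≈ 49.01 °C. Since T > 0 °C, the all-ice-melts assumption holds.

T_f ≈ 49.0 °C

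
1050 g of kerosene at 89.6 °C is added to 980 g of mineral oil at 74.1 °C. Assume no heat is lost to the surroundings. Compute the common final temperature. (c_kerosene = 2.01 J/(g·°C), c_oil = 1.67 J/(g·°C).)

T_f ≈ 82.8 °C

Taking heat into each body as positive, Σ m c ΔT = 0:
1050*2.01*(T − 89.6) + 980*1.67*(T − 74.1) = 0
(2110.5 + 1636.6) T = 2110.5*89.6 + 1636.6*74.1
T = 310373 / 3747.1 = 82.8 °C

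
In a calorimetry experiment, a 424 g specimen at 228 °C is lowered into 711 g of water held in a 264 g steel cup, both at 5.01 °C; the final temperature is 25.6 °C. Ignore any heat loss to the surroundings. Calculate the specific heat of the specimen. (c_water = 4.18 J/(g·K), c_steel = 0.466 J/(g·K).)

c ≈ 0.743 J/(g·K)

Setting the total heat transfer to zero:
424·c·(25.6 − 228) + 711·4.18·(25.6 − 5.01) + 264·0.466·(25.6 − 5.01) = 0
-85818 c = -63726
c = -63726/-85818 ≈ 0.7426 J/(g·K)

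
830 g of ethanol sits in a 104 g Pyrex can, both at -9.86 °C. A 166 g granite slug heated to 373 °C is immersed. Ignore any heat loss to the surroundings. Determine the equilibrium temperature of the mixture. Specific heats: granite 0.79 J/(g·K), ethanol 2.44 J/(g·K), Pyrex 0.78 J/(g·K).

T_f ≈ 12.6 °C

Let T be the final temperature. ΣQ_i = 0:
166·0.79·(T − 373) + 830·2.44·(T − (-9.86)) + 104·0.78·(T − (-9.86)) = 0
131.14(T − 373) + 2025.2(T − (-9.86)) + 81.12(T − (-9.86)) = 0
(131.14 + 2025.2 + 81.12) T = 131.14·373 + 2025.2·(-9.86) + 81.12·(-9.86)
T ≈ 12.58 °C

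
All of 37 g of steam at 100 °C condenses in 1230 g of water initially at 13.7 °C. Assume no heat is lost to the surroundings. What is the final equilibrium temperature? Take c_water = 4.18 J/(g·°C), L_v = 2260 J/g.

T_f ≈ 32.0 °C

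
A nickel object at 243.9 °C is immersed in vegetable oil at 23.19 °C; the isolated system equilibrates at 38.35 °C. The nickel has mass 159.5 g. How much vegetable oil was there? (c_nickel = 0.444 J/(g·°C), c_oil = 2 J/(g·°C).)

m ≈ 480 g

Heat lost by the nickel = heat gained by the oil:
159.5×0.444×(243.9 − 38.35) = m×2×(38.35 − 23.19)
30.32 m = 14557  ⇒  m ≈ 480.1 g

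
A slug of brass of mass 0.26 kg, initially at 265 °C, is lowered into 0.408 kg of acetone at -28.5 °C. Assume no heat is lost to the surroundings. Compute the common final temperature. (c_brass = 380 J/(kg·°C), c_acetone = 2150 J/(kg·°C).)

T_f ≈ 1.2 °C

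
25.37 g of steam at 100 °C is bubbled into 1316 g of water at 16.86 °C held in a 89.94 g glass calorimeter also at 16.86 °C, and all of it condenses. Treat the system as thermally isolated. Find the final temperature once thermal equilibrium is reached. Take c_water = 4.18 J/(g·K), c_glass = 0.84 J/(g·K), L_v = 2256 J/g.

T_f ≈ 28.5 °C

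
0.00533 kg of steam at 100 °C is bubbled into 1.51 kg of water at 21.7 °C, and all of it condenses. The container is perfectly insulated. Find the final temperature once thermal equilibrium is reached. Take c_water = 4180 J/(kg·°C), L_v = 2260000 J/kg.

T_f ≈ 23.9 °C

Heat gained plus heat lost sum to zero:
steam→water at 100 °C releases m L_v = 0.00533×2260000 = 12046; condensate cools 100→T: 0.00533×4180×(T − 100) = 22.28(T − 100); original water: 6311.8(T − 21.7)
6334.1 T = 12046 + 2227.9 + 136966 = 151240
T ≈ 23.88 °C (< 100 °C, so full condensation is consistent).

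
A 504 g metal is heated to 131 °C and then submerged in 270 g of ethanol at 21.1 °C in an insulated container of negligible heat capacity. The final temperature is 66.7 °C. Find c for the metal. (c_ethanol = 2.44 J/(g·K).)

c ≈ 0.927 J/(g·K)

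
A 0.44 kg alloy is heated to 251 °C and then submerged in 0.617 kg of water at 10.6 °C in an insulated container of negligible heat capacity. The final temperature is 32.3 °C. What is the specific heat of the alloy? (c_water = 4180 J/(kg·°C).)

c ≈ 582 J/(kg·°C)

Taking heat into each body as positive, Σ m c ΔT = 0:
0.44×c×(32.3 − 251) + 0.617×4180×(32.3 − 10.6) = 0
-96.23 c = -55966
c = -55966/-96.23 ≈ 581.6 J/(kg·°C)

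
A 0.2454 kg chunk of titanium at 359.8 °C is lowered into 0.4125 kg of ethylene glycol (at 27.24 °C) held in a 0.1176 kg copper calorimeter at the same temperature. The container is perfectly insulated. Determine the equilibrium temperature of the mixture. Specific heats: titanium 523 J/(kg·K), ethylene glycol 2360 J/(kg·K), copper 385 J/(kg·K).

T_f ≈ 64.4 °C

Let T be the final temperature. ΣQ_i = 0:
0.2454·523·(T − 359.8) + 0.4125·2360·(T − 27.24) + 0.1176·385·(T − 27.24) = 0
128.34(T − 359.8) + 973.5(T − 27.24) + 45.28(T − 27.24) = 0
(128.34 + 973.5 + 45.28) T = 128.34·359.8 + 973.5·27.24 + 45.28·27.24
T = 73930/1147.1 ≈ 64.45 °C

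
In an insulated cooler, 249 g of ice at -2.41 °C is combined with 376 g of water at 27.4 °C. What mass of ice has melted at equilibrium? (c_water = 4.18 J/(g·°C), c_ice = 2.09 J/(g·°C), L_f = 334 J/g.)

Cooling the water to 0 °C releases 376×4.18×27.4 = 43064 J.
Warming the ice to 0 °C takes 249×2.09×2.41 = 1254.2 J, leaving 41810 J for melting.
To melt every bit of ice: 249×334 = 83166 J.
Since 41810 < 83166 J, not all the ice melts; equilibrium is at 0 °C.
m_melt = 41810 / L_f = 125.2 g.

m_melted ≈ 125 g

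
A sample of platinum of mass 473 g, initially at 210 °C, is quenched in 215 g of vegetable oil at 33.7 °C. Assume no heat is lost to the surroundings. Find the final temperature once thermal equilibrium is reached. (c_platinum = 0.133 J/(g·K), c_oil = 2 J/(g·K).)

T_f ≈ 56.2 °C

Set heat shed by the hot body equal to heat absorbed by the cold body:
473×0.133×(210 − T) = 215×2×(T − 33.7)
62.91(210 − T) = 430(T − 33.7)
492.91 T = 27702  ⇒  T ≈ 56.20 °C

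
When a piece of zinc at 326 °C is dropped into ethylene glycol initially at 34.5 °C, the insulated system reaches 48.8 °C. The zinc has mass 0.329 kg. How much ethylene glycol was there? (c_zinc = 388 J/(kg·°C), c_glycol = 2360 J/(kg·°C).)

Net heat exchanged in the isolated system is zero:
0.329×388×(48.8 − 326) + m×2360×(48.8 − 34.5) = 0
33748 m = 35385
m = 35385/33748 ≈ 1.049 kg

m ≈ 1.05 kg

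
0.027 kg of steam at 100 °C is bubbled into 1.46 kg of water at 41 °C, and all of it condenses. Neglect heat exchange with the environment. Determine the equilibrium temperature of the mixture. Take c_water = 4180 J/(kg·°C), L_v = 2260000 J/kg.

T_f ≈ 51.9 °C

Net heat exchanged in the isolated system is zero:
latent heat released on condensation: 0.027·2260000 = 61020
  condensate cools 100→T: 0.027·4180·(T − 100) = 112.86(T − 100)
  original water: 6102.8(T − 41)
6215.7 T = 61020 + 11286 + 250215 = 322521
T ≈ 51.89 °C — below 100 °C, confirming all the steam condensed.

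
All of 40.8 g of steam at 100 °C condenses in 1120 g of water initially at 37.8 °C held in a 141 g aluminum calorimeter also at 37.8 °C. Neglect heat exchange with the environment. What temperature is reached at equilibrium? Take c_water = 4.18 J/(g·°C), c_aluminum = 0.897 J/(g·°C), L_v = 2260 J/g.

Heat gained plus heat lost sum to zero:
steam→water at 100 °C releases m L_v = 40.8·2260 = 92208
  condensed water 100 °C→T: 170.54(T − 100)
  water warms: 1120·4.18·(T − 37.8) = 4681.6(T − 37.8)
  aluminum cup: 141·0.897·(T − 37.8) = 126.48(T − 37.8)
4978.6 T = 92208 + 17054 + 181745 = 291008
T ≈ 58.45 °C — below 100 °C, confirming all the steam condensed.

T_f ≈ 58.5 °C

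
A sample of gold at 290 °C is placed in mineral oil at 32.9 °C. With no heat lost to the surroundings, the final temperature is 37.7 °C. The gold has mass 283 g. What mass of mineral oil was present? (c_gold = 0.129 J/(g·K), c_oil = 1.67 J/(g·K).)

m ≈ 1150 g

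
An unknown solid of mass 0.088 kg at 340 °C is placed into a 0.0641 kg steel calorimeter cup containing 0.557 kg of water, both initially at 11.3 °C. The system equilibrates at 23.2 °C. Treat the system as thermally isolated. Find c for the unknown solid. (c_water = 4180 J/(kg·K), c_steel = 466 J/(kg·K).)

c ≈ 1010 J/(kg·K)

Setting the total heat transfer to zero:
0.088×c×(23.2 − 340) + 0.557×4180×(23.2 − 11.3) + 0.0641×466×(23.2 − 11.3) = 0
-27.88 c = -28062
c = -28062/-27.88 ≈ 1007 J/(kg·K)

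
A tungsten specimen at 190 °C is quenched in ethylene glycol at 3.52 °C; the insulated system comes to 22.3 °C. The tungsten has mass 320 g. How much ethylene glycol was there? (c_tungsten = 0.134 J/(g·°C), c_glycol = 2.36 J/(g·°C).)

m ≈ 162 g

Setting the total heat transfer to zero:
320×0.134×(22.3 − 190) + m×2.36×(22.3 − 3.52) = 0
44.32 m = 7191
m = 7191/44.32 ≈ 162.2 g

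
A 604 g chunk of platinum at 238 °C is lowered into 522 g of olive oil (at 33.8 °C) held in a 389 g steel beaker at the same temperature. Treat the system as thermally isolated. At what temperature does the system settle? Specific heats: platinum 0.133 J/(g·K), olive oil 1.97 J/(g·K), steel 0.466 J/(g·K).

Taking heat into each body as positive, Σ m c ΔT = 0:
604×0.133×(T − 238) + 522×1.97×(T − 33.8) + 389×0.466×(T − 33.8) = 0
80.33(T − 238) + 1028.3(T − 33.8) + 181.27(T − 33.8) = 0
1289.9 T = 60004
T = 60004 / 1289.9 = 46.5 °C

T_f ≈ 46.5 °C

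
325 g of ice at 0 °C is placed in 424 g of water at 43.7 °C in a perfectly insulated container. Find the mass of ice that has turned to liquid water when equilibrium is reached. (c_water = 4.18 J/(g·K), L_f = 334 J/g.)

Heat available from the water dropping to 0 °C: 424×4.18×43.7 = 77450 J.
To melt every bit of ice: 325×334 = 108550 J.
That's not enough to melt it all — equilibrium is at 0 °C with ice remaining.
Mass melted = 77450/334 ≈ 231.9 g.

m_melted ≈ 232 g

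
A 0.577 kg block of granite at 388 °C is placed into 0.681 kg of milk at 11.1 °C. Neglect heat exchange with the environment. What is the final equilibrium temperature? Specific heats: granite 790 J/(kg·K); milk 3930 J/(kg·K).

With ΣQ=0 the equilibrium temperature is the m·c-weighted mean:
T_f = (455.83*388 + 2676.3*11.1) / (455.83 + 2676.3)
    = 206569 / 3132.2 ≈ 65.95 °C

T_f ≈ 66.0 °C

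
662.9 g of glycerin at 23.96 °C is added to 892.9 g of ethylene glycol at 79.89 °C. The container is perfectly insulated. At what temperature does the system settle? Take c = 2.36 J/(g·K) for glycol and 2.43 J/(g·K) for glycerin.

T_f ≈ 55.7 °C

Net heat exchanged in the isolated system is zero:
892.9×2.36×(T − 79.89) + 662.9×2.43×(T − 23.96) = 0
3718.1 T = 206944
T = 206944/3718.1 ≈ 55.66 °C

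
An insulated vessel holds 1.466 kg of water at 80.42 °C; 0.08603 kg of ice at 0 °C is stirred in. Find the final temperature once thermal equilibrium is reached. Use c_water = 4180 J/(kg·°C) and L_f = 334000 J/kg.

T_f ≈ 71.5 °C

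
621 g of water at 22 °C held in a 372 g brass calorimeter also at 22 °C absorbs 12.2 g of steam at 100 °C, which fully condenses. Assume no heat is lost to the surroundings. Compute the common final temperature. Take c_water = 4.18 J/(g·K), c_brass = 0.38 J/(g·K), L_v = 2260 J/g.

T_f ≈ 33.3 °C

Let T be the final temperature. ΣQ_i = 0:
condense steam: −12.2·2260 = −27572
  condensate cools 100→T: 12.2·4.18·(T − 100) = 51(T − 100)
  original water: 2595.8(T − 22)
  brass cup: 372·0.38·(T − 22) = 141.36(T − 22)
2788.1 T = 27572 + 5099.6 + 60217 = 92889
T ≈ 33.32 °C (< 100 °C, so full condensation is consistent).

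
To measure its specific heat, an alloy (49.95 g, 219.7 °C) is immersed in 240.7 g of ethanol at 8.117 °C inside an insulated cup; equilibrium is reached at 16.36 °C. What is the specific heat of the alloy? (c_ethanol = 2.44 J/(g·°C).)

c ≈ 0.477 J/(g·°C)

m_s c (T_s − T_f) = m_ethanol c_ethanol (T_f − T_0):
49.95·c·(219.7 − 16.36) = 240.7·2.44·(16.36 − 8.117)
10157 c = 4841.2  ⇒  c ≈ 0.4766 J/(g·°C)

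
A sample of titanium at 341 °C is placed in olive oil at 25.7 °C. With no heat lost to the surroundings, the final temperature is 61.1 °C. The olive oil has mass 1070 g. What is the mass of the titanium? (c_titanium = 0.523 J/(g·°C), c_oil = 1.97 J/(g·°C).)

Heat lost by the titanium = heat gained by the oil:
m·0.523·(341 − 61.1) = 1070·1.97·(61.1 − 25.7)
146.39 m = 74620  ⇒  m ≈ 509.7 g

m ≈ 510 g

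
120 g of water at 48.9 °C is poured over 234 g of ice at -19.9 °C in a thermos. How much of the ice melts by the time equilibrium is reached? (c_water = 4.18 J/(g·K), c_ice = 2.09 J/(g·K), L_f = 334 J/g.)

Heat available from the water dropping to 0 °C: 120×4.18×48.9 = 24528 J.
Warming the ice to 0 °C takes 234×2.09×19.9 = 9732.3 J, leaving 14796 J for melting.
Fully melting the ice requires m_ice L_f = 234×334 = 78156 J.
That's not enough to melt it all — equilibrium is at 0 °C with ice remaining.
m_melted×334 = 14796  ⇒  m_melted ≈ 44.3 g.

m_melted ≈ 44.3 g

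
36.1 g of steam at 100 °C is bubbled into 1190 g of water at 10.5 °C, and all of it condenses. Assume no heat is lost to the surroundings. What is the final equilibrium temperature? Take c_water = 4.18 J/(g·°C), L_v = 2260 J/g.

Conservation of energy gives ΣQ = 0:
steam→water at 100 °C releases m L_v = 36.1·2260 = 81586; condensate cools 100→T: 36.1·4.18·(T − 100) = 150.9(T − 100); water warms: 1190·4.18·(T − 10.5) = 4974.2(T − 10.5)
5125.1 T = 81586 + 15090 + 52229 = 148905
T ≈ 29.05 °C — below 100 °C, confirming all the steam condensed.

T_f ≈ 29.1 °C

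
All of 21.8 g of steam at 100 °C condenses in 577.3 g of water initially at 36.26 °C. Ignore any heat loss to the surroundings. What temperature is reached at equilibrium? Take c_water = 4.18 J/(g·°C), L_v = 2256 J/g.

T_f ≈ 58.2 °C

Net heat exchanged in the isolated system is zero:
steam→water at 100 °C releases m L_v = 21.8×2256 = 49181; condensed water 100 °C→T: 91.12(T − 100); original water: 2413.1(T − 36.26)
2504.2 T = 49181 + 9112.4 + 87500 = 145793
T ≈ 58.22 °C — below 100 °C, confirming all the steam condensed.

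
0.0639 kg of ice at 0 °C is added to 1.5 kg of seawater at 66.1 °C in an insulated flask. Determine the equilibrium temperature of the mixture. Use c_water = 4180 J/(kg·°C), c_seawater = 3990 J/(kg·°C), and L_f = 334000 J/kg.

T_f ≈ 59.9 °C

Net heat exchanged in the isolated system is zero:
latent heat to melt: 0.0639×334000 = 21343; meltwater 0→T: 0.0639×4180×T = 267.1 T; seawater: 5985(T − 66.1)
6252.1 T = 395608 − 21343 = 374266
T ≈ 59.86 °C. Since T > 0 °C, the all-ice-melts assumption holds.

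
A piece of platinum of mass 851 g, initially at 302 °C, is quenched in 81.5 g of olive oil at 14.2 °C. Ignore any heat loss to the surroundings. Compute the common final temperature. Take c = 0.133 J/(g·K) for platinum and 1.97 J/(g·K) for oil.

Energy conservation, ΣQ = 0:
851·0.133·(T − 302) + 81.5·1.97·(T − 14.2) = 0
113.18(T − 302) + 160.56(T − 14.2) = 0
273.74 T = 36461
T ≈ 133.20 °C

T_f ≈ 133.2 °C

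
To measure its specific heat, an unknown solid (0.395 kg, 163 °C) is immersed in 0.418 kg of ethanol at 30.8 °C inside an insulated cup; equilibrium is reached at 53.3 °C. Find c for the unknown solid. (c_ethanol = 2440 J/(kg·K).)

c ≈ 530 J/(kg·K)

Setting the total heat transfer to zero:
0.395×c×(53.3 − 163) + 0.418×2440×(53.3 − 30.8) = 0
-43.33 c = -22948
c = -22948/-43.33 ≈ 529.6 J/(kg·K)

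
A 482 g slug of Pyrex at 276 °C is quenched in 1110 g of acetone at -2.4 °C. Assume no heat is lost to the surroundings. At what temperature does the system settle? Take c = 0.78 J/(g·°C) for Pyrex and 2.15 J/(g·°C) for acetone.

Heat gained plus heat lost sum to zero:
482×0.78×(T − 276) + 1110×2.15×(T − (-2.4)) = 0
375.96(T − 276) + 2386.5(T − (-2.4)) = 0
2762.5 T = 98037
T = 98037/2762.5 ≈ 35.49 °C

T_f ≈ 35.5 °C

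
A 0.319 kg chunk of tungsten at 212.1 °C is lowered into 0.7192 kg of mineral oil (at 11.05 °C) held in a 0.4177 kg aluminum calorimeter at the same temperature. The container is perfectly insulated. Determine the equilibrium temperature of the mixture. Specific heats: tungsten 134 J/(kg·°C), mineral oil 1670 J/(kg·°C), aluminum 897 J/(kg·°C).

Net heat exchanged in the isolated system is zero:
0.319·134·(T − 212.1) + 0.7192·1670·(T − 11.05) + 0.4177·897·(T − 11.05) = 0
42.75(T − 212.1) + 1201.1(T − 11.05) + 374.68(T − 11.05) = 0
(42.75 + 1201.1 + 374.68) T = 42.75·212.1 + 1201.1·11.05 + 374.68·11.05
T = 26478 / 1618.5 = 16.4 °C

T_f ≈ 16.4 °C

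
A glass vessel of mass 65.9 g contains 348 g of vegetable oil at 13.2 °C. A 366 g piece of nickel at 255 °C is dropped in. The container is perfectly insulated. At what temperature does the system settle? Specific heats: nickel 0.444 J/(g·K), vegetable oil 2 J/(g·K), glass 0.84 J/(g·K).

T_f ≈ 56.2 °C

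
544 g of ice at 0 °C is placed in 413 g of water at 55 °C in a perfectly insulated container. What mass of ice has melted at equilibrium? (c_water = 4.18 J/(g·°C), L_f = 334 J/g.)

m_melted ≈ 284 g

Water can give up m c ΔT = 413·4.18·55 = 94949 J before reaching 0 °C.
Fully melting the ice requires m_ice L_f = 544·334 = 181696 J.
That's not enough to melt it all — equilibrium is at 0 °C with ice remaining.
m_melt = 94949 / L_f = 284.3 g.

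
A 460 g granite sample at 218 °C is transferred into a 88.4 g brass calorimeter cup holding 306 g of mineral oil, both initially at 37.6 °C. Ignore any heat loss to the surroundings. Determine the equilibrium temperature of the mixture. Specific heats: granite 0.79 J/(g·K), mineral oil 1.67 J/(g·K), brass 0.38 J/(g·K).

Let T be the final temperature. ΣQ_i = 0:
460×0.79×(T − 218) + 306×1.67×(T − 37.6) + 88.4×0.38×(T − 37.6) = 0
908.01 T = 99699
T = 99699/908.01 ≈ 109.80 °C

T_f ≈ 109.8 °C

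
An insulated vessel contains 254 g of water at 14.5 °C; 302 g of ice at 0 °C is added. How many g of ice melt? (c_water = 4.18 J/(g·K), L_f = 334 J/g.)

Cooling the water to 0 °C releases 254×4.18×14.5 = 15395 J.
To melt every bit of ice: 302×334 = 100868 J.
Since 15395 < 100868 J, not all the ice melts; equilibrium is at 0 °C.
Mass melted = 15395/334 ≈ 46.09 g.

m_melted ≈ 46.1 g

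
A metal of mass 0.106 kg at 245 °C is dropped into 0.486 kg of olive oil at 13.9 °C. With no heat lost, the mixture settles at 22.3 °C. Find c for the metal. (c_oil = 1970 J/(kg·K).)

c ≈ 341 J/(kg·K)

m_s c (T_s − T_f) = m_oil c_oil (T_f − T_0):
0.106·c·(245 − 22.3) = 0.486·1970·(22.3 − 13.9)
23.61 c = 8042.3  ⇒  c ≈ 340.7 J/(kg·K)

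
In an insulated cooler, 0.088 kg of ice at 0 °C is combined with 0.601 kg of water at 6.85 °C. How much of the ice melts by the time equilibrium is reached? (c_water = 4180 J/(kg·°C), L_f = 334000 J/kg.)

Heat available from the water dropping to 0 °C: 0.601×4180×6.85 = 17208 J.
Fully melting the ice requires m_ice L_f = 0.088×334000 = 29392 J.
17208 J < 29392 J, so only part of the ice melts and the system sits at 0 °C.
m_melt = 17208 / L_f = 0.05152 kg.

m_melted ≈ 0.0515 kg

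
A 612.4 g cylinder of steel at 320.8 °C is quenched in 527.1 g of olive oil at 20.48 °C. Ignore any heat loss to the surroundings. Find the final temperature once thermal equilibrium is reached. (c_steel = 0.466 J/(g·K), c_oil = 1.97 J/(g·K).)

T_f ≈ 85.2 °C

Heat gained plus heat lost sum to zero:
612.4·0.466·(T − 320.8) + 527.1·1.97·(T − 20.48) = 0
285.38(T − 320.8) + 1038.4(T − 20.48) = 0
(285.38 + 1038.4) T = 285.38·320.8 + 1038.4·20.48
T = 112816 / 1323.8 = 85.2 °C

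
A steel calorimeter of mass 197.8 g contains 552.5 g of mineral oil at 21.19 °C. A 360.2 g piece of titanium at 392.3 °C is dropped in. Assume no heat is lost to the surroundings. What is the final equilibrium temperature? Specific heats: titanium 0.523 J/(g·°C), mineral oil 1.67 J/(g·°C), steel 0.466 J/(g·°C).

Taking heat into each body as positive, Σ m c ΔT = 0:
360.2·0.523·(T − 392.3) + 552.5·1.67·(T − 21.19) + 197.8·0.466·(T − 21.19) = 0
1203.2 T = 95408
T ≈ 79.29 °C

T_f ≈ 79.3 °C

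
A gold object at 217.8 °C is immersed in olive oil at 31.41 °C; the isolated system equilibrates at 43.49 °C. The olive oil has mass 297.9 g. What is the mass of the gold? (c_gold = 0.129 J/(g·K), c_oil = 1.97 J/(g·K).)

m ≈ 315 g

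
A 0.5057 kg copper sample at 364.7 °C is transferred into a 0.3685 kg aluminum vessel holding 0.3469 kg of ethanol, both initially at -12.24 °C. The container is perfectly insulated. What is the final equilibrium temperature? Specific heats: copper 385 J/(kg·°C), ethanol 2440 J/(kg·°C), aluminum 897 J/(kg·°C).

T_f ≈ 41.3 °C

Energy conservation, ΣQ = 0:
0.5057×385×(T − 364.7) + 0.3469×2440×(T − (-12.24)) + 0.3685×897×(T − (-12.24)) = 0
(194.69 + 846.44 + 330.54) T = 194.69×364.7 + 846.44×(-12.24) + 330.54×(-12.24)
T ≈ 41.26 °C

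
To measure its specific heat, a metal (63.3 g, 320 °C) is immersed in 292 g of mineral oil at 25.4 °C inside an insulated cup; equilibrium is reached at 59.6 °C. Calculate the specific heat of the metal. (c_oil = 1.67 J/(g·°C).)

Heat gained plus heat lost sum to zero:
63.3·c·(59.6 − 320) + 292·1.67·(59.6 − 25.4) = 0
-16483 c = -16677
c = -16677/-16483 ≈ 1.012 J/(g·°C)

c ≈ 1.01 J/(g·°C)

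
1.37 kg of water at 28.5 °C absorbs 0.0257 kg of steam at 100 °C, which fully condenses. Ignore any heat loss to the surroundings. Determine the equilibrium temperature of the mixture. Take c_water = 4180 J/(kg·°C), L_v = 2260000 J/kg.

T_f ≈ 39.8 °C

Setting the total heat transfer to zero:
condense steam: −0.0257·2260000 = −58082
  condensate cools 100→T: 0.0257·4180·(T − 100) = 107.43(T − 100)
  original water: 5726.6(T − 28.5)
5834 T = 58082 + 10743 + 163208 = 232033
T ≈ 39.77 °C (< 100 °C, so full condensation is consistent).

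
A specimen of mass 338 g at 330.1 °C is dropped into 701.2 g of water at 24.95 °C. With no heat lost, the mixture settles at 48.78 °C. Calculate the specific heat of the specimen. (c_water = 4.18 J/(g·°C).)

Heat lost by the specimen = heat gained by the water:
338×c×(330.1 − 48.78) = 701.2×4.18×(48.78 − 24.95)
95086 c = 69846  ⇒  c ≈ 0.7346 J/(g·°C)

c ≈ 0.735 J/(g·°C)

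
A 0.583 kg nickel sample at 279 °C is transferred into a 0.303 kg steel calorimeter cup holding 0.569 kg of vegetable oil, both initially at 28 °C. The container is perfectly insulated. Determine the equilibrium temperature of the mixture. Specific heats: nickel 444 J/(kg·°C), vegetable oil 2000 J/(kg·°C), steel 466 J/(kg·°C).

T_f ≈ 70.2 °C

Energy conservation, ΣQ = 0:
0.583·444·(T − 279) + 0.569·2000·(T − 28) + 0.303·466·(T − 28) = 0
258.85(T − 279) + 1138(T − 28) + 141.2(T − 28) = 0
(258.85 + 1138 + 141.2) T = 258.85·279 + 1138·28 + 141.2·28
T = 108037 / 1538 = 70.2 °C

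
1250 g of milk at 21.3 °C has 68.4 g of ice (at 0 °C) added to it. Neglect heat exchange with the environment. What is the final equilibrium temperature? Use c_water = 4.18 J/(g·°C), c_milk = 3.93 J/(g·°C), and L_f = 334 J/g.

Sum of m c ΔT and latent-heat terms is zero:
latent heat to melt: 68.4·334 = 22846
  warm the meltwater: 285.91 T
  milk cools: 1250·3.93·(T − 21.3) = 4912.5(T − 21.3)
5198.4 T = 104636 − 22846 = 81791
T ≈ 15.73 °C. Since T > 0 °C, the all-ice-melts assumption holds.

T_f ≈ 15.7 °C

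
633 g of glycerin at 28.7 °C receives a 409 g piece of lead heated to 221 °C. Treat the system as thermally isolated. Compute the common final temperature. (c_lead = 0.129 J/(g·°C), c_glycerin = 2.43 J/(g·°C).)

T_f ≈ 35.1 °C

Let T be the final temperature. ΣQ_i = 0:
409·0.129·(T − 221) + 633·2.43·(T − 28.7) = 0
52.76(T − 221) + 1538.2(T − 28.7) = 0
1591 T = 55806
T = 55806/1591 ≈ 35.08 °C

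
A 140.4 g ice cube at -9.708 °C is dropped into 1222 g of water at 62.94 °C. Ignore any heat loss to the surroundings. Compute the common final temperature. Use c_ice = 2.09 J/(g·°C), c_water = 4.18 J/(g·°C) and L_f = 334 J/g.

T_f ≈ 47.7 °C

Let T be the final temperature. ΣQ_i = 0:
ice -9.708→0 °C: 140.4·2.09·9.708 = 2848.7
  latent heat to melt: 140.4·334 = 46894
  meltwater 0→T: 140.4·4.18·T = 586.87 T
  water: 5108(T − 62.94)
5694.8 T = 321495 − 49742 = 271753
T ≈ 47.72 °C. Since T > 0 °C, the all-ice-melts assumption holds.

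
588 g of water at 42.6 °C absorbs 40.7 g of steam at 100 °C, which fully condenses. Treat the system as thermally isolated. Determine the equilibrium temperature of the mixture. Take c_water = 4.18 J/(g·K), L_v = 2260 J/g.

T_f ≈ 81.3 °C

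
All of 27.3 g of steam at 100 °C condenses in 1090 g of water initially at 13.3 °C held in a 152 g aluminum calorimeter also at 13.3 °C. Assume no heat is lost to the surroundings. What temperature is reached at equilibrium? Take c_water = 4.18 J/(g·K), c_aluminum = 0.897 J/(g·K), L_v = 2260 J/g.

Energy conservation, ΣQ = 0:
steam→water at 100 °C releases m L_v = 27.3·2260 = 61698
  condensed water 100 °C→T: 114.11(T − 100)
  original water: 4556.2(T − 13.3)
  cup: 136.34(T − 13.3)
4806.7 T = 61698 + 11411 + 62411 = 135520
T ≈ 28.19 °C (< 100 °C, so full condensation is consistent).

T_f ≈ 28.2 °C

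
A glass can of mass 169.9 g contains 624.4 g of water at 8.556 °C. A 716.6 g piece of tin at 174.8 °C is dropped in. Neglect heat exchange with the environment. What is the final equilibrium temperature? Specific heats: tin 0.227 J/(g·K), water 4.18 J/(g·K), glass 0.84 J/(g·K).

T_f is the heat-capacity-weighted average of the initial temperatures:
T_f = (162.67×174.8 + 2610×8.556 + 142.72×8.556) / (162.67 + 2610 + 142.72)
    = 51987 / 2915.4 ≈ 17.83 °C

T_f ≈ 17.8 °C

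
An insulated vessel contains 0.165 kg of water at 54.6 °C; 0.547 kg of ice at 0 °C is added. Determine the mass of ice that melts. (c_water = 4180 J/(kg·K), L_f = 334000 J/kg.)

m_melted ≈ 0.113 kg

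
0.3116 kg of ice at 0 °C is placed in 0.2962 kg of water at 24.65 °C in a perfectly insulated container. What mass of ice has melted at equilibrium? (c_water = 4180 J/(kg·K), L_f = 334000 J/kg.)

Heat available from the water dropping to 0 °C: 0.2962·4180·24.65 = 30520 J.
To melt every bit of ice: 0.3116·334000 = 104074 J.
30520 J < 104074 J, so only part of the ice melts and the system sits at 0 °C.
m_melted·334000 = 30520  ⇒  m_melted ≈ 0.09138 kg.

m_melted ≈ 0.0914 kg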